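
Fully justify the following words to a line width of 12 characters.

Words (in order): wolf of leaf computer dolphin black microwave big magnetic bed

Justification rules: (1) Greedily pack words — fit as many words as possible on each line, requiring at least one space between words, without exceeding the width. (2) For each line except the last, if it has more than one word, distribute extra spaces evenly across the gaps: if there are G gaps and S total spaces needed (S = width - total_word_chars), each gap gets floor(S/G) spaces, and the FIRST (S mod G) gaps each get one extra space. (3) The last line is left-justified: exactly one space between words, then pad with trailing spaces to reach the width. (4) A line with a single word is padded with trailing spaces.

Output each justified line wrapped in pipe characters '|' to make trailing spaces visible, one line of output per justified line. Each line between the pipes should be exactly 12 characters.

Answer: |wolf of leaf|
|computer    |
|dolphin     |
|black       |
|microwave   |
|big magnetic|
|bed         |

Derivation:
Line 1: ['wolf', 'of', 'leaf'] (min_width=12, slack=0)
Line 2: ['computer'] (min_width=8, slack=4)
Line 3: ['dolphin'] (min_width=7, slack=5)
Line 4: ['black'] (min_width=5, slack=7)
Line 5: ['microwave'] (min_width=9, slack=3)
Line 6: ['big', 'magnetic'] (min_width=12, slack=0)
Line 7: ['bed'] (min_width=3, slack=9)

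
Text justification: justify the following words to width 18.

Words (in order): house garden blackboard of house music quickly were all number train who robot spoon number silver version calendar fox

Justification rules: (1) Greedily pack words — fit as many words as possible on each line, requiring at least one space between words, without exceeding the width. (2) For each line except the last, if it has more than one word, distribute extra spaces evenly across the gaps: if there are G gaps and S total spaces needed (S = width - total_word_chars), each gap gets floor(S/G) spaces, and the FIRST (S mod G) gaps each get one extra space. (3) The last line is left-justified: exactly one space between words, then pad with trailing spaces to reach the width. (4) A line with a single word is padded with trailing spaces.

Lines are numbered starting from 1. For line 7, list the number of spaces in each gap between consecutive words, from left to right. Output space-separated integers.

Line 1: ['house', 'garden'] (min_width=12, slack=6)
Line 2: ['blackboard', 'of'] (min_width=13, slack=5)
Line 3: ['house', 'music'] (min_width=11, slack=7)
Line 4: ['quickly', 'were', 'all'] (min_width=16, slack=2)
Line 5: ['number', 'train', 'who'] (min_width=16, slack=2)
Line 6: ['robot', 'spoon', 'number'] (min_width=18, slack=0)
Line 7: ['silver', 'version'] (min_width=14, slack=4)
Line 8: ['calendar', 'fox'] (min_width=12, slack=6)

Answer: 5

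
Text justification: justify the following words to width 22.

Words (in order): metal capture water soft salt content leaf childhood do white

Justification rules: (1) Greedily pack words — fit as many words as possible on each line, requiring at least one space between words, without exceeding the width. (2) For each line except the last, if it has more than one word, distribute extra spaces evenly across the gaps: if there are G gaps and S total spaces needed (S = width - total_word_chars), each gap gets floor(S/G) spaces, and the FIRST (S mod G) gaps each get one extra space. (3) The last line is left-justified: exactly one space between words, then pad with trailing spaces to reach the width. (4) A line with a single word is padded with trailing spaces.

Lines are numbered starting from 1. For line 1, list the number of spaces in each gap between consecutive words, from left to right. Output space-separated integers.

Line 1: ['metal', 'capture', 'water'] (min_width=19, slack=3)
Line 2: ['soft', 'salt', 'content', 'leaf'] (min_width=22, slack=0)
Line 3: ['childhood', 'do', 'white'] (min_width=18, slack=4)

Answer: 3 2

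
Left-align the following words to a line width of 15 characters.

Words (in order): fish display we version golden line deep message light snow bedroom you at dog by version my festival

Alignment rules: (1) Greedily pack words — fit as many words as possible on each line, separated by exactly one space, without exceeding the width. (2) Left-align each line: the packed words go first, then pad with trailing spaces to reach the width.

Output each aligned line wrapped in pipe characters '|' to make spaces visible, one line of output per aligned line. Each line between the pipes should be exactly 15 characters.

Answer: |fish display we|
|version golden |
|line deep      |
|message light  |
|snow bedroom   |
|you at dog by  |
|version my     |
|festival       |

Derivation:
Line 1: ['fish', 'display', 'we'] (min_width=15, slack=0)
Line 2: ['version', 'golden'] (min_width=14, slack=1)
Line 3: ['line', 'deep'] (min_width=9, slack=6)
Line 4: ['message', 'light'] (min_width=13, slack=2)
Line 5: ['snow', 'bedroom'] (min_width=12, slack=3)
Line 6: ['you', 'at', 'dog', 'by'] (min_width=13, slack=2)
Line 7: ['version', 'my'] (min_width=10, slack=5)
Line 8: ['festival'] (min_width=8, slack=7)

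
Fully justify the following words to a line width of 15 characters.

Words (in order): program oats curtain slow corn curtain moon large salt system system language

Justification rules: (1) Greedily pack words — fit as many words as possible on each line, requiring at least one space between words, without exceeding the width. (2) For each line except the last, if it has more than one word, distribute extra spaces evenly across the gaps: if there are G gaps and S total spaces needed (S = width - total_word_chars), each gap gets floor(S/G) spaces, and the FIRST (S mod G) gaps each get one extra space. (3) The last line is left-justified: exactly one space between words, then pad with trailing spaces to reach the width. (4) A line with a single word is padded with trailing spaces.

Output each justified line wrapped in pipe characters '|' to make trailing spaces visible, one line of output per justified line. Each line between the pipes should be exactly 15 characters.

Line 1: ['program', 'oats'] (min_width=12, slack=3)
Line 2: ['curtain', 'slow'] (min_width=12, slack=3)
Line 3: ['corn', 'curtain'] (min_width=12, slack=3)
Line 4: ['moon', 'large', 'salt'] (min_width=15, slack=0)
Line 5: ['system', 'system'] (min_width=13, slack=2)
Line 6: ['language'] (min_width=8, slack=7)

Answer: |program    oats|
|curtain    slow|
|corn    curtain|
|moon large salt|
|system   system|
|language       |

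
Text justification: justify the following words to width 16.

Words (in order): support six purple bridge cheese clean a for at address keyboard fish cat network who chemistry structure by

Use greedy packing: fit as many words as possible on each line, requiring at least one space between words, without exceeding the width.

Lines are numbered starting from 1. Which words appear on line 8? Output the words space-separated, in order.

Answer: structure by

Derivation:
Line 1: ['support', 'six'] (min_width=11, slack=5)
Line 2: ['purple', 'bridge'] (min_width=13, slack=3)
Line 3: ['cheese', 'clean', 'a'] (min_width=14, slack=2)
Line 4: ['for', 'at', 'address'] (min_width=14, slack=2)
Line 5: ['keyboard', 'fish'] (min_width=13, slack=3)
Line 6: ['cat', 'network', 'who'] (min_width=15, slack=1)
Line 7: ['chemistry'] (min_width=9, slack=7)
Line 8: ['structure', 'by'] (min_width=12, slack=4)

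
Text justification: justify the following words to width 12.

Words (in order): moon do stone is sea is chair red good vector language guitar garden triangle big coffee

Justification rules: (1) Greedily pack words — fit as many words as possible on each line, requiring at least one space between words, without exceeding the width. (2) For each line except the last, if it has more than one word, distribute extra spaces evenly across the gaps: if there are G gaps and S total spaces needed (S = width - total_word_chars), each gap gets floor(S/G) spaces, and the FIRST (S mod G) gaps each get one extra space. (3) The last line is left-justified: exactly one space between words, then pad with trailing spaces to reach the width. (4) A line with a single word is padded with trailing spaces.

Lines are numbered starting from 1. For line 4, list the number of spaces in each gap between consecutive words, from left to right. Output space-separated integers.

Answer: 2

Derivation:
Line 1: ['moon', 'do'] (min_width=7, slack=5)
Line 2: ['stone', 'is', 'sea'] (min_width=12, slack=0)
Line 3: ['is', 'chair', 'red'] (min_width=12, slack=0)
Line 4: ['good', 'vector'] (min_width=11, slack=1)
Line 5: ['language'] (min_width=8, slack=4)
Line 6: ['guitar'] (min_width=6, slack=6)
Line 7: ['garden'] (min_width=6, slack=6)
Line 8: ['triangle', 'big'] (min_width=12, slack=0)
Line 9: ['coffee'] (min_width=6, slack=6)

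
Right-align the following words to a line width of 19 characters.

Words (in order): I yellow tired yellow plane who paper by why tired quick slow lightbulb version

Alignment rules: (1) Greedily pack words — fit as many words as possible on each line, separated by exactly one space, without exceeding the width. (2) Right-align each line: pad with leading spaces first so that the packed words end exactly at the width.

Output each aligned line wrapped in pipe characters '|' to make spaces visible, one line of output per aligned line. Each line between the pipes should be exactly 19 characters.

Answer: |     I yellow tired|
|   yellow plane who|
| paper by why tired|
|         quick slow|
|  lightbulb version|

Derivation:
Line 1: ['I', 'yellow', 'tired'] (min_width=14, slack=5)
Line 2: ['yellow', 'plane', 'who'] (min_width=16, slack=3)
Line 3: ['paper', 'by', 'why', 'tired'] (min_width=18, slack=1)
Line 4: ['quick', 'slow'] (min_width=10, slack=9)
Line 5: ['lightbulb', 'version'] (min_width=17, slack=2)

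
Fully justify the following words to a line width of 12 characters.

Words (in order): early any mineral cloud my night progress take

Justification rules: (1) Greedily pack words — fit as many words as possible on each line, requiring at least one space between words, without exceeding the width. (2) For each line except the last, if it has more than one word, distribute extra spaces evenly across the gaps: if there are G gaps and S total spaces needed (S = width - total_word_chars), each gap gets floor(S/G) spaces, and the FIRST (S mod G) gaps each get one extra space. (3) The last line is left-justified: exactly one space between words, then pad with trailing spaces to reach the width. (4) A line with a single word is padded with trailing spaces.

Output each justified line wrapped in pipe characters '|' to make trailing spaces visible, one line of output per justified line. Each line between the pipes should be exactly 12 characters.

Line 1: ['early', 'any'] (min_width=9, slack=3)
Line 2: ['mineral'] (min_width=7, slack=5)
Line 3: ['cloud', 'my'] (min_width=8, slack=4)
Line 4: ['night'] (min_width=5, slack=7)
Line 5: ['progress'] (min_width=8, slack=4)
Line 6: ['take'] (min_width=4, slack=8)

Answer: |early    any|
|mineral     |
|cloud     my|
|night       |
|progress    |
|take        |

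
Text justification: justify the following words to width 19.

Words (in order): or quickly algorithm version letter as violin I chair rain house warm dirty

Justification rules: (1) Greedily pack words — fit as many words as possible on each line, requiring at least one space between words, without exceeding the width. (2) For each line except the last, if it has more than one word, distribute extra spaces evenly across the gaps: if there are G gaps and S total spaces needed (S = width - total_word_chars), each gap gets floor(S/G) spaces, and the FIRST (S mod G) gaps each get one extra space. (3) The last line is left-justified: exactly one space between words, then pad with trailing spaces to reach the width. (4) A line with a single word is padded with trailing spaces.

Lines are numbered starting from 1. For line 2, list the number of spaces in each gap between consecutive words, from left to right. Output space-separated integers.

Line 1: ['or', 'quickly'] (min_width=10, slack=9)
Line 2: ['algorithm', 'version'] (min_width=17, slack=2)
Line 3: ['letter', 'as', 'violin', 'I'] (min_width=18, slack=1)
Line 4: ['chair', 'rain', 'house'] (min_width=16, slack=3)
Line 5: ['warm', 'dirty'] (min_width=10, slack=9)

Answer: 3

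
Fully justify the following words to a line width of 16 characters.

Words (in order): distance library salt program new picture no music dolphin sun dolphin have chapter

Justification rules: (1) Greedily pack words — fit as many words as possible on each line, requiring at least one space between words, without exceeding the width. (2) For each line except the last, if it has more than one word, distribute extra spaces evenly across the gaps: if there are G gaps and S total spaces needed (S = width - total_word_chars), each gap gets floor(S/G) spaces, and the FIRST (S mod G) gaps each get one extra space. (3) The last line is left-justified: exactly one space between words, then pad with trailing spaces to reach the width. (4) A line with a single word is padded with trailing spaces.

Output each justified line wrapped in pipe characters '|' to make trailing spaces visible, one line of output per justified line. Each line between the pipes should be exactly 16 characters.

Line 1: ['distance', 'library'] (min_width=16, slack=0)
Line 2: ['salt', 'program', 'new'] (min_width=16, slack=0)
Line 3: ['picture', 'no', 'music'] (min_width=16, slack=0)
Line 4: ['dolphin', 'sun'] (min_width=11, slack=5)
Line 5: ['dolphin', 'have'] (min_width=12, slack=4)
Line 6: ['chapter'] (min_width=7, slack=9)

Answer: |distance library|
|salt program new|
|picture no music|
|dolphin      sun|
|dolphin     have|
|chapter         |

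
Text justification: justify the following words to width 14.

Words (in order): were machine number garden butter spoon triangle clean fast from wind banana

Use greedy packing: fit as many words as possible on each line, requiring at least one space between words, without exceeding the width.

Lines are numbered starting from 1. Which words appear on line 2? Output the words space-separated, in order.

Line 1: ['were', 'machine'] (min_width=12, slack=2)
Line 2: ['number', 'garden'] (min_width=13, slack=1)
Line 3: ['butter', 'spoon'] (min_width=12, slack=2)
Line 4: ['triangle', 'clean'] (min_width=14, slack=0)
Line 5: ['fast', 'from', 'wind'] (min_width=14, slack=0)
Line 6: ['banana'] (min_width=6, slack=8)

Answer: number garden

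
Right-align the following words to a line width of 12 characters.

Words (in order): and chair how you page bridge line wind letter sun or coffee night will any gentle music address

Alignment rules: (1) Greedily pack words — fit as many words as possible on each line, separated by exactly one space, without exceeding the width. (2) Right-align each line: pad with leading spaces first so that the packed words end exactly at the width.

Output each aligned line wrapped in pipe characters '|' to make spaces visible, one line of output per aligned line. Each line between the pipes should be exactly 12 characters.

Line 1: ['and', 'chair'] (min_width=9, slack=3)
Line 2: ['how', 'you', 'page'] (min_width=12, slack=0)
Line 3: ['bridge', 'line'] (min_width=11, slack=1)
Line 4: ['wind', 'letter'] (min_width=11, slack=1)
Line 5: ['sun', 'or'] (min_width=6, slack=6)
Line 6: ['coffee', 'night'] (min_width=12, slack=0)
Line 7: ['will', 'any'] (min_width=8, slack=4)
Line 8: ['gentle', 'music'] (min_width=12, slack=0)
Line 9: ['address'] (min_width=7, slack=5)

Answer: |   and chair|
|how you page|
| bridge line|
| wind letter|
|      sun or|
|coffee night|
|    will any|
|gentle music|
|     address|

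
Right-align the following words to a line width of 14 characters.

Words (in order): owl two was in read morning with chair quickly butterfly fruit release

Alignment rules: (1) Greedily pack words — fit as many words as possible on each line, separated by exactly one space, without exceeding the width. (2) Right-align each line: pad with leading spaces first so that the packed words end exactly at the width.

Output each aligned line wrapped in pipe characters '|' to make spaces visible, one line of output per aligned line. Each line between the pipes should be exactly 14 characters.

Line 1: ['owl', 'two', 'was', 'in'] (min_width=14, slack=0)
Line 2: ['read', 'morning'] (min_width=12, slack=2)
Line 3: ['with', 'chair'] (min_width=10, slack=4)
Line 4: ['quickly'] (min_width=7, slack=7)
Line 5: ['butterfly'] (min_width=9, slack=5)
Line 6: ['fruit', 'release'] (min_width=13, slack=1)

Answer: |owl two was in|
|  read morning|
|    with chair|
|       quickly|
|     butterfly|
| fruit release|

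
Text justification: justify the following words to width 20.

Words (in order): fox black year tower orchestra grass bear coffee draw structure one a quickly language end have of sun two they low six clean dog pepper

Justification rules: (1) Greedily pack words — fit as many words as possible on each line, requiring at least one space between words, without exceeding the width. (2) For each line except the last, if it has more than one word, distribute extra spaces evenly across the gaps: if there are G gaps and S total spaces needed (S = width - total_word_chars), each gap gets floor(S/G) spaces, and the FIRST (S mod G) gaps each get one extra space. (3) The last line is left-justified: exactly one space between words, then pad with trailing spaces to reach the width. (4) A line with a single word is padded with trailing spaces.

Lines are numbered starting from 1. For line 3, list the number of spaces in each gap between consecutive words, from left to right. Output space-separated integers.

Answer: 10

Derivation:
Line 1: ['fox', 'black', 'year', 'tower'] (min_width=20, slack=0)
Line 2: ['orchestra', 'grass', 'bear'] (min_width=20, slack=0)
Line 3: ['coffee', 'draw'] (min_width=11, slack=9)
Line 4: ['structure', 'one', 'a'] (min_width=15, slack=5)
Line 5: ['quickly', 'language', 'end'] (min_width=20, slack=0)
Line 6: ['have', 'of', 'sun', 'two', 'they'] (min_width=20, slack=0)
Line 7: ['low', 'six', 'clean', 'dog'] (min_width=17, slack=3)
Line 8: ['pepper'] (min_width=6, slack=14)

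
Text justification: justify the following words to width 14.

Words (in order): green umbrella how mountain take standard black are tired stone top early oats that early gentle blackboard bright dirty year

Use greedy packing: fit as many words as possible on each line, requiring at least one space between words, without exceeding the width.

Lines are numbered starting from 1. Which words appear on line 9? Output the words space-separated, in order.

Line 1: ['green', 'umbrella'] (min_width=14, slack=0)
Line 2: ['how', 'mountain'] (min_width=12, slack=2)
Line 3: ['take', 'standard'] (min_width=13, slack=1)
Line 4: ['black', 'are'] (min_width=9, slack=5)
Line 5: ['tired', 'stone'] (min_width=11, slack=3)
Line 6: ['top', 'early', 'oats'] (min_width=14, slack=0)
Line 7: ['that', 'early'] (min_width=10, slack=4)
Line 8: ['gentle'] (min_width=6, slack=8)
Line 9: ['blackboard'] (min_width=10, slack=4)
Line 10: ['bright', 'dirty'] (min_width=12, slack=2)
Line 11: ['year'] (min_width=4, slack=10)

Answer: blackboard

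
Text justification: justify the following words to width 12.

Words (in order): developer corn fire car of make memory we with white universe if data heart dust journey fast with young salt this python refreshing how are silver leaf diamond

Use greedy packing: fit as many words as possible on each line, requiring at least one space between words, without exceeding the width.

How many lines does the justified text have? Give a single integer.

Line 1: ['developer'] (min_width=9, slack=3)
Line 2: ['corn', 'fire'] (min_width=9, slack=3)
Line 3: ['car', 'of', 'make'] (min_width=11, slack=1)
Line 4: ['memory', 'we'] (min_width=9, slack=3)
Line 5: ['with', 'white'] (min_width=10, slack=2)
Line 6: ['universe', 'if'] (min_width=11, slack=1)
Line 7: ['data', 'heart'] (min_width=10, slack=2)
Line 8: ['dust', 'journey'] (min_width=12, slack=0)
Line 9: ['fast', 'with'] (min_width=9, slack=3)
Line 10: ['young', 'salt'] (min_width=10, slack=2)
Line 11: ['this', 'python'] (min_width=11, slack=1)
Line 12: ['refreshing'] (min_width=10, slack=2)
Line 13: ['how', 'are'] (min_width=7, slack=5)
Line 14: ['silver', 'leaf'] (min_width=11, slack=1)
Line 15: ['diamond'] (min_width=7, slack=5)
Total lines: 15

Answer: 15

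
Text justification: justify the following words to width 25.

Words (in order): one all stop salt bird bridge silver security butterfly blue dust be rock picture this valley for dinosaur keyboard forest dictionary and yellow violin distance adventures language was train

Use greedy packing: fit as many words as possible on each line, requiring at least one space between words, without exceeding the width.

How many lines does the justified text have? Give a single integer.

Answer: 9

Derivation:
Line 1: ['one', 'all', 'stop', 'salt', 'bird'] (min_width=22, slack=3)
Line 2: ['bridge', 'silver', 'security'] (min_width=22, slack=3)
Line 3: ['butterfly', 'blue', 'dust', 'be'] (min_width=22, slack=3)
Line 4: ['rock', 'picture', 'this', 'valley'] (min_width=24, slack=1)
Line 5: ['for', 'dinosaur', 'keyboard'] (min_width=21, slack=4)
Line 6: ['forest', 'dictionary', 'and'] (min_width=21, slack=4)
Line 7: ['yellow', 'violin', 'distance'] (min_width=22, slack=3)
Line 8: ['adventures', 'language', 'was'] (min_width=23, slack=2)
Line 9: ['train'] (min_width=5, slack=20)
Total lines: 9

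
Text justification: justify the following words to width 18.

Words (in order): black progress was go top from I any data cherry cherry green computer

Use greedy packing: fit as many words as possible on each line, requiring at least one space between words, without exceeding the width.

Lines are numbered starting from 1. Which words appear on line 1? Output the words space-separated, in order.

Answer: black progress was

Derivation:
Line 1: ['black', 'progress', 'was'] (min_width=18, slack=0)
Line 2: ['go', 'top', 'from', 'I', 'any'] (min_width=17, slack=1)
Line 3: ['data', 'cherry', 'cherry'] (min_width=18, slack=0)
Line 4: ['green', 'computer'] (min_width=14, slack=4)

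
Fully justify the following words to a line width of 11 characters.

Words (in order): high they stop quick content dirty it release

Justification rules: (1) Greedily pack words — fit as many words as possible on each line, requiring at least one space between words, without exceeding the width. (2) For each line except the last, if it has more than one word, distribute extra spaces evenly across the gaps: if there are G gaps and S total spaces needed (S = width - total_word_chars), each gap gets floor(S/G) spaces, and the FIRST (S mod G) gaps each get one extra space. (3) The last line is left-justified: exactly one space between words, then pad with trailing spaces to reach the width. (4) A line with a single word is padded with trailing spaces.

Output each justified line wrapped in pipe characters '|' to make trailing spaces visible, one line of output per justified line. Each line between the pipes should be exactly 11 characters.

Line 1: ['high', 'they'] (min_width=9, slack=2)
Line 2: ['stop', 'quick'] (min_width=10, slack=1)
Line 3: ['content'] (min_width=7, slack=4)
Line 4: ['dirty', 'it'] (min_width=8, slack=3)
Line 5: ['release'] (min_width=7, slack=4)

Answer: |high   they|
|stop  quick|
|content    |
|dirty    it|
|release    |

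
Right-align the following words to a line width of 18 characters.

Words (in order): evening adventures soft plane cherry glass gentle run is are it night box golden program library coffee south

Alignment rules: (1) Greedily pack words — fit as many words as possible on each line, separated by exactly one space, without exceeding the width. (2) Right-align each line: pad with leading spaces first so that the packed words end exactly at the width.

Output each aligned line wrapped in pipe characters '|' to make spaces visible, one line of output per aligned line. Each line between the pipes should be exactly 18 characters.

Line 1: ['evening', 'adventures'] (min_width=18, slack=0)
Line 2: ['soft', 'plane', 'cherry'] (min_width=17, slack=1)
Line 3: ['glass', 'gentle', 'run'] (min_width=16, slack=2)
Line 4: ['is', 'are', 'it', 'night'] (min_width=15, slack=3)
Line 5: ['box', 'golden', 'program'] (min_width=18, slack=0)
Line 6: ['library', 'coffee'] (min_width=14, slack=4)
Line 7: ['south'] (min_width=5, slack=13)

Answer: |evening adventures|
| soft plane cherry|
|  glass gentle run|
|   is are it night|
|box golden program|
|    library coffee|
|             south|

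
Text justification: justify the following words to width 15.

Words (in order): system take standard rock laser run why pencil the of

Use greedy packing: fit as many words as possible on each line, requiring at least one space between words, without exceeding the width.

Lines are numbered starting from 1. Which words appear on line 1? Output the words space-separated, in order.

Line 1: ['system', 'take'] (min_width=11, slack=4)
Line 2: ['standard', 'rock'] (min_width=13, slack=2)
Line 3: ['laser', 'run', 'why'] (min_width=13, slack=2)
Line 4: ['pencil', 'the', 'of'] (min_width=13, slack=2)

Answer: system take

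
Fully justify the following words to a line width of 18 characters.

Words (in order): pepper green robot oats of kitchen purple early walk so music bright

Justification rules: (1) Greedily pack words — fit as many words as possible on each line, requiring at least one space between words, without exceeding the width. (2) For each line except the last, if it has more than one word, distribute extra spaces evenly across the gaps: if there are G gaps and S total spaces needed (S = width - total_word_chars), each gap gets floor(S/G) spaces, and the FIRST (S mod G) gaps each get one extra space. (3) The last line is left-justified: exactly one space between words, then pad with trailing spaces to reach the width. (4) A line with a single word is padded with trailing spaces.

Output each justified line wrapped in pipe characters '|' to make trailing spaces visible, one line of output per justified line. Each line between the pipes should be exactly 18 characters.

Line 1: ['pepper', 'green', 'robot'] (min_width=18, slack=0)
Line 2: ['oats', 'of', 'kitchen'] (min_width=15, slack=3)
Line 3: ['purple', 'early', 'walk'] (min_width=17, slack=1)
Line 4: ['so', 'music', 'bright'] (min_width=15, slack=3)

Answer: |pepper green robot|
|oats   of  kitchen|
|purple  early walk|
|so music bright   |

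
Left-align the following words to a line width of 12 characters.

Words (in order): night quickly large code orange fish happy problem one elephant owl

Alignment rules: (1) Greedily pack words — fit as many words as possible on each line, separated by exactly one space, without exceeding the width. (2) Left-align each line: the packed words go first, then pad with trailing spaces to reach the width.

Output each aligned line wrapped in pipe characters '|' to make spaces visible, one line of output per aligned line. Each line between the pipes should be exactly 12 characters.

Answer: |night       |
|quickly     |
|large code  |
|orange fish |
|happy       |
|problem one |
|elephant owl|

Derivation:
Line 1: ['night'] (min_width=5, slack=7)
Line 2: ['quickly'] (min_width=7, slack=5)
Line 3: ['large', 'code'] (min_width=10, slack=2)
Line 4: ['orange', 'fish'] (min_width=11, slack=1)
Line 5: ['happy'] (min_width=5, slack=7)
Line 6: ['problem', 'one'] (min_width=11, slack=1)
Line 7: ['elephant', 'owl'] (min_width=12, slack=0)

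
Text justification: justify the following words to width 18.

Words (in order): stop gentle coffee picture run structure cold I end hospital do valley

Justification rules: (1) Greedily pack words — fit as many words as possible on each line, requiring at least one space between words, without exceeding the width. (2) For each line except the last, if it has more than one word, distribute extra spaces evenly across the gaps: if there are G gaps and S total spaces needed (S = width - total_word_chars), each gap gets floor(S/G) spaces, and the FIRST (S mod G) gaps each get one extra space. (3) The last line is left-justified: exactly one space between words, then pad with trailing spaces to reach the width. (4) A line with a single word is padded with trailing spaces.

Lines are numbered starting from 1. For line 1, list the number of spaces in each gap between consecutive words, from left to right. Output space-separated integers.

Answer: 1 1

Derivation:
Line 1: ['stop', 'gentle', 'coffee'] (min_width=18, slack=0)
Line 2: ['picture', 'run'] (min_width=11, slack=7)
Line 3: ['structure', 'cold', 'I'] (min_width=16, slack=2)
Line 4: ['end', 'hospital', 'do'] (min_width=15, slack=3)
Line 5: ['valley'] (min_width=6, slack=12)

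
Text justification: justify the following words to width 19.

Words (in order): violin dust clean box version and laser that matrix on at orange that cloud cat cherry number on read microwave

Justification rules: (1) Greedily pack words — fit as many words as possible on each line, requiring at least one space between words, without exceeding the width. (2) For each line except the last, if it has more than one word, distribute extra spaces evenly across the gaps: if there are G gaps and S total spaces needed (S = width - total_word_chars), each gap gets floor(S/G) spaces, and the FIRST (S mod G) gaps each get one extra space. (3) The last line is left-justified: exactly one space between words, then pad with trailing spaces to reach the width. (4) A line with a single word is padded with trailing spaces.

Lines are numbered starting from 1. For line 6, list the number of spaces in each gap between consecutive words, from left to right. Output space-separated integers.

Line 1: ['violin', 'dust', 'clean'] (min_width=17, slack=2)
Line 2: ['box', 'version', 'and'] (min_width=15, slack=4)
Line 3: ['laser', 'that', 'matrix'] (min_width=17, slack=2)
Line 4: ['on', 'at', 'orange', 'that'] (min_width=17, slack=2)
Line 5: ['cloud', 'cat', 'cherry'] (min_width=16, slack=3)
Line 6: ['number', 'on', 'read'] (min_width=14, slack=5)
Line 7: ['microwave'] (min_width=9, slack=10)

Answer: 4 3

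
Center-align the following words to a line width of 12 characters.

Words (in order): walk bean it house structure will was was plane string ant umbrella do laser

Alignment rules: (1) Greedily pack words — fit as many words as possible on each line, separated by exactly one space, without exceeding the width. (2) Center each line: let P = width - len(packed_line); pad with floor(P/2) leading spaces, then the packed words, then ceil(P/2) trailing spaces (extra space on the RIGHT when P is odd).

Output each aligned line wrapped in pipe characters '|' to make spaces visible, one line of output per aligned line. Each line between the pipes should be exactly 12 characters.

Line 1: ['walk', 'bean', 'it'] (min_width=12, slack=0)
Line 2: ['house'] (min_width=5, slack=7)
Line 3: ['structure'] (min_width=9, slack=3)
Line 4: ['will', 'was', 'was'] (min_width=12, slack=0)
Line 5: ['plane', 'string'] (min_width=12, slack=0)
Line 6: ['ant', 'umbrella'] (min_width=12, slack=0)
Line 7: ['do', 'laser'] (min_width=8, slack=4)

Answer: |walk bean it|
|   house    |
| structure  |
|will was was|
|plane string|
|ant umbrella|
|  do laser  |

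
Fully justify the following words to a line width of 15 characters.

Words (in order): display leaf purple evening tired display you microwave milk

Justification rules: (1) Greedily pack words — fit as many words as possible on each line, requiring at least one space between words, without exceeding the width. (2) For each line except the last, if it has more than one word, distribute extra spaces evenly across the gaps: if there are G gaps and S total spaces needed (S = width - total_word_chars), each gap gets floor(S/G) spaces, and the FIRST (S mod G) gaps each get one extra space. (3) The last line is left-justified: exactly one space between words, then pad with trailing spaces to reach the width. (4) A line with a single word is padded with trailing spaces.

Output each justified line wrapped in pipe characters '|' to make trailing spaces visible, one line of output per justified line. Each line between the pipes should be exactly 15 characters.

Line 1: ['display', 'leaf'] (min_width=12, slack=3)
Line 2: ['purple', 'evening'] (min_width=14, slack=1)
Line 3: ['tired', 'display'] (min_width=13, slack=2)
Line 4: ['you', 'microwave'] (min_width=13, slack=2)
Line 5: ['milk'] (min_width=4, slack=11)

Answer: |display    leaf|
|purple  evening|
|tired   display|
|you   microwave|
|milk           |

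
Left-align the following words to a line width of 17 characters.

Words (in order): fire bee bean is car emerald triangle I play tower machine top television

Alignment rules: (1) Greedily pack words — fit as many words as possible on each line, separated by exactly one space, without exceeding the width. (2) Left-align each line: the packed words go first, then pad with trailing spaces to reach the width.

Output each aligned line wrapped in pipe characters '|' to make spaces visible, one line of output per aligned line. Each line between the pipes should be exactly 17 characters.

Line 1: ['fire', 'bee', 'bean', 'is'] (min_width=16, slack=1)
Line 2: ['car', 'emerald'] (min_width=11, slack=6)
Line 3: ['triangle', 'I', 'play'] (min_width=15, slack=2)
Line 4: ['tower', 'machine', 'top'] (min_width=17, slack=0)
Line 5: ['television'] (min_width=10, slack=7)

Answer: |fire bee bean is |
|car emerald      |
|triangle I play  |
|tower machine top|
|television       |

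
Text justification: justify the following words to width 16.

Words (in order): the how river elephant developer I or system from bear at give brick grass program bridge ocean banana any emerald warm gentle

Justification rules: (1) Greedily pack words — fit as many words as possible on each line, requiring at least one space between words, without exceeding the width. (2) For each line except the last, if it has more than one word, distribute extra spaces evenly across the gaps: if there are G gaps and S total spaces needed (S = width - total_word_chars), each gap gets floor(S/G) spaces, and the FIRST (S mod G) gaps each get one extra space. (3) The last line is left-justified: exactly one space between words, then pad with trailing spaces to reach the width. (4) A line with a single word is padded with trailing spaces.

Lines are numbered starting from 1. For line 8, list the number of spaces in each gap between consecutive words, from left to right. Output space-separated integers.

Answer: 7

Derivation:
Line 1: ['the', 'how', 'river'] (min_width=13, slack=3)
Line 2: ['elephant'] (min_width=8, slack=8)
Line 3: ['developer', 'I', 'or'] (min_width=14, slack=2)
Line 4: ['system', 'from', 'bear'] (min_width=16, slack=0)
Line 5: ['at', 'give', 'brick'] (min_width=13, slack=3)
Line 6: ['grass', 'program'] (min_width=13, slack=3)
Line 7: ['bridge', 'ocean'] (min_width=12, slack=4)
Line 8: ['banana', 'any'] (min_width=10, slack=6)
Line 9: ['emerald', 'warm'] (min_width=12, slack=4)
Line 10: ['gentle'] (min_width=6, slack=10)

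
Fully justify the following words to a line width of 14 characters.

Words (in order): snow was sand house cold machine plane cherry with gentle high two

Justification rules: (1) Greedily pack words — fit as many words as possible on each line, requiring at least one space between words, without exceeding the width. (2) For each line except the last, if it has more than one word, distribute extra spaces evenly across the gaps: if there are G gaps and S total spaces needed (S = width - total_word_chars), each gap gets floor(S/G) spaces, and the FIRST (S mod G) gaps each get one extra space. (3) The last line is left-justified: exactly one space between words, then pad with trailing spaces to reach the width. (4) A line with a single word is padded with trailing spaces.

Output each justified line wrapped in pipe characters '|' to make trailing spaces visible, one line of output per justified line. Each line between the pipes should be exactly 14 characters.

Answer: |snow  was sand|
|house     cold|
|machine  plane|
|cherry    with|
|gentle    high|
|two           |

Derivation:
Line 1: ['snow', 'was', 'sand'] (min_width=13, slack=1)
Line 2: ['house', 'cold'] (min_width=10, slack=4)
Line 3: ['machine', 'plane'] (min_width=13, slack=1)
Line 4: ['cherry', 'with'] (min_width=11, slack=3)
Line 5: ['gentle', 'high'] (min_width=11, slack=3)
Line 6: ['two'] (min_width=3, slack=11)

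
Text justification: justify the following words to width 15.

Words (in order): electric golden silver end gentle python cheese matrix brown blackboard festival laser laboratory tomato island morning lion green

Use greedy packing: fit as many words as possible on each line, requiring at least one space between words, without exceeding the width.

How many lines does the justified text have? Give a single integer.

Line 1: ['electric', 'golden'] (min_width=15, slack=0)
Line 2: ['silver', 'end'] (min_width=10, slack=5)
Line 3: ['gentle', 'python'] (min_width=13, slack=2)
Line 4: ['cheese', 'matrix'] (min_width=13, slack=2)
Line 5: ['brown'] (min_width=5, slack=10)
Line 6: ['blackboard'] (min_width=10, slack=5)
Line 7: ['festival', 'laser'] (min_width=14, slack=1)
Line 8: ['laboratory'] (min_width=10, slack=5)
Line 9: ['tomato', 'island'] (min_width=13, slack=2)
Line 10: ['morning', 'lion'] (min_width=12, slack=3)
Line 11: ['green'] (min_width=5, slack=10)
Total lines: 11

Answer: 11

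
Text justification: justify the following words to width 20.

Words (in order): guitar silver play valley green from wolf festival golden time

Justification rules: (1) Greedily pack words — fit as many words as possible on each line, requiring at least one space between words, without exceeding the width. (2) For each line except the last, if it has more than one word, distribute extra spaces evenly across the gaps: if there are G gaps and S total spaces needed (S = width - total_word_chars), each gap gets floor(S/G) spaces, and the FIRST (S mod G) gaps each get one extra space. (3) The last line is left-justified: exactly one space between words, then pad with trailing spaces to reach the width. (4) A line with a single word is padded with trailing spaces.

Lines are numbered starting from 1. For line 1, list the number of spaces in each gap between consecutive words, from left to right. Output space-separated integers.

Answer: 2 2

Derivation:
Line 1: ['guitar', 'silver', 'play'] (min_width=18, slack=2)
Line 2: ['valley', 'green', 'from'] (min_width=17, slack=3)
Line 3: ['wolf', 'festival', 'golden'] (min_width=20, slack=0)
Line 4: ['time'] (min_width=4, slack=16)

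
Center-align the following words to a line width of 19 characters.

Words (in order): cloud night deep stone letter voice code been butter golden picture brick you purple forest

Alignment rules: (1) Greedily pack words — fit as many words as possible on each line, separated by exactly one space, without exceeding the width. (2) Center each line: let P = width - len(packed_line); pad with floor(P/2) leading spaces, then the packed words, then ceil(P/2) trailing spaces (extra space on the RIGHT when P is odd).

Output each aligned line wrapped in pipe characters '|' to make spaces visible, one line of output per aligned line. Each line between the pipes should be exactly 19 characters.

Line 1: ['cloud', 'night', 'deep'] (min_width=16, slack=3)
Line 2: ['stone', 'letter', 'voice'] (min_width=18, slack=1)
Line 3: ['code', 'been', 'butter'] (min_width=16, slack=3)
Line 4: ['golden', 'picture'] (min_width=14, slack=5)
Line 5: ['brick', 'you', 'purple'] (min_width=16, slack=3)
Line 6: ['forest'] (min_width=6, slack=13)

Answer: | cloud night deep  |
|stone letter voice |
| code been butter  |
|  golden picture   |
| brick you purple  |
|      forest       |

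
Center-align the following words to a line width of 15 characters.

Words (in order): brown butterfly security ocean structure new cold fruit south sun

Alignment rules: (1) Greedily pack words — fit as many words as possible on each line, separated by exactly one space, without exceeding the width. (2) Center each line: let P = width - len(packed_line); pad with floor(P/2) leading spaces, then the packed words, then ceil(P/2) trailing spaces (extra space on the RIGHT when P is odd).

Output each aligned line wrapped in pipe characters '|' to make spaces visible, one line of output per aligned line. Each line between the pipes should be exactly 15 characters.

Line 1: ['brown', 'butterfly'] (min_width=15, slack=0)
Line 2: ['security', 'ocean'] (min_width=14, slack=1)
Line 3: ['structure', 'new'] (min_width=13, slack=2)
Line 4: ['cold', 'fruit'] (min_width=10, slack=5)
Line 5: ['south', 'sun'] (min_width=9, slack=6)

Answer: |brown butterfly|
|security ocean |
| structure new |
|  cold fruit   |
|   south sun   |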